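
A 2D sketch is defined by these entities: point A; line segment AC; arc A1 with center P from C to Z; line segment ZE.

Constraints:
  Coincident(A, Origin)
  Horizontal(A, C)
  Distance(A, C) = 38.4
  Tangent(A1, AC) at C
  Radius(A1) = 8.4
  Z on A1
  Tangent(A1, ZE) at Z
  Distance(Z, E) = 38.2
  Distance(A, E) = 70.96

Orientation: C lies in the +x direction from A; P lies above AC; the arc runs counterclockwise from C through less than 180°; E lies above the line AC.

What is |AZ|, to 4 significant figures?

46.94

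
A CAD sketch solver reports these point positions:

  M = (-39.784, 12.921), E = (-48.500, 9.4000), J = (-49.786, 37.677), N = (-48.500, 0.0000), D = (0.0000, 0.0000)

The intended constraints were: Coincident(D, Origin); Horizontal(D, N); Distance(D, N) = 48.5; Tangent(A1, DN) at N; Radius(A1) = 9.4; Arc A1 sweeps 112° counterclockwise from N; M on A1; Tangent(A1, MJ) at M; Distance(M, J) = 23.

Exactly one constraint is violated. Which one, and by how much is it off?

Distance(M, J) = 23 — off by 3.70.

D = (0.00, 0.00) ✓; D.y = 0.00, N.y = 0.00 ✓; |DN| = 48.50 ✓; ∠(EN, ND) = 90.00° ✓; |EN| = 9.400 ✓; bearing(E→M) − bearing(E→N) = 112.0° ✓; |EM| = 9.400 ✓; ∠(EM, MJ) = 90.00° ✓; |MJ| = 26.70 ✗.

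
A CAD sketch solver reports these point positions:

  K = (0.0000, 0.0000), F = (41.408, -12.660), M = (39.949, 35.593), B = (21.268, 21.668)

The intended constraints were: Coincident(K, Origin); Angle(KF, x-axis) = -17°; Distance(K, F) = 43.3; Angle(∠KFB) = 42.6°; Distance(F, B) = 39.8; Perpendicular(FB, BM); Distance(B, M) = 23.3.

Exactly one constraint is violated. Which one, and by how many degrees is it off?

Perpendicular(FB, BM) — off by 6.30°.

K = (0.00, 0.00) ✓; KF at -17.00° ✓; |KF| = 43.30 ✓; ∠KFB = 42.60° ✓; |FB| = 39.80 ✓; ∠(FB, BM) = 83.70° ✗; |BM| = 23.30 ✓.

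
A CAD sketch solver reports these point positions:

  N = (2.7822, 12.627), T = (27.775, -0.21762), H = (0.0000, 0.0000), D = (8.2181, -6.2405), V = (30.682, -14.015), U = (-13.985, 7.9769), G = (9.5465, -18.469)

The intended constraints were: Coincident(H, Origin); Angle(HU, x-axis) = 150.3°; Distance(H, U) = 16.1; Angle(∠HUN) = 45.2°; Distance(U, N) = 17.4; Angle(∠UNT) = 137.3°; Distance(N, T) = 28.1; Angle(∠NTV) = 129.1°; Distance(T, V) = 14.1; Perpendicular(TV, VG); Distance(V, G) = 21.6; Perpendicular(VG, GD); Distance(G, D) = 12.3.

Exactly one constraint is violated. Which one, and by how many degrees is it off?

Perpendicular(VG, GD) — off by 5.70°.

H = (0.00, 0.00) ✓; HU at 150.3° ✓; |HU| = 16.10 ✓; ∠HUN = 45.20° ✓; |UN| = 17.40 ✓; ∠UNT = 137.3° ✓; |NT| = 28.10 ✓; ∠NTV = 129.1° ✓; |TV| = 14.10 ✓; ∠(TV, VG) = 90.00° ✓; |VG| = 21.60 ✓; ∠(VG, GD) = 95.70° ✗; |GD| = 12.30 ✓.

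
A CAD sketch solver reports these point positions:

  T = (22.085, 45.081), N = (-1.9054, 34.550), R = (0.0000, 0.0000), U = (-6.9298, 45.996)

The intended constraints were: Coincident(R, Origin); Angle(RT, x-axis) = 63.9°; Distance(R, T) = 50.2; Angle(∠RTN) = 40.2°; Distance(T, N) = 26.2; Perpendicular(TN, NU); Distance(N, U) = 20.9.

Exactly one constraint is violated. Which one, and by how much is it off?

Distance(N, U) = 20.9 — off by 8.40.

R = (0.00, 0.00) ✓; RT at 63.90° ✓; |RT| = 50.20 ✓; ∠RTN = 40.20° ✓; |TN| = 26.20 ✓; ∠(TN, NU) = 90.00° ✓; |NU| = 12.50 ✗.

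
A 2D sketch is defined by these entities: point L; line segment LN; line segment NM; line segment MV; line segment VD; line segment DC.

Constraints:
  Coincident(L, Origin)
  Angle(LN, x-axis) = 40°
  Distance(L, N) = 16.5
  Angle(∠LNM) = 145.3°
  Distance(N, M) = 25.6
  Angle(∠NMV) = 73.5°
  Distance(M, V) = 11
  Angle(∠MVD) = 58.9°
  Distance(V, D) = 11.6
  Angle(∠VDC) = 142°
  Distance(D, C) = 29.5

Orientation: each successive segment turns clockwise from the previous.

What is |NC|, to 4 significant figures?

30.10

L is at the origin; LN runs at 40.0° with length 16.5, so N = (12.64, 10.61). ∠LNM = 145.3° gives NM at 5.300° from the x-axis; with |NM| = 25.6, M = (38.13, 12.97). ∠NMV = 73.5° gives MV at -101.2° from the x-axis; with |MV| = 11.0, V = (35.99, 2.180). ∠MVD = 58.9° gives VD at 137.7° from the x-axis; with |VD| = 11.6, D = (27.41, 9.987). ∠VDC = 142.0° gives DC at 99.70° from the x-axis; with |DC| = 29.5, C = (22.44, 39.07). Then |NC| = |C − N| = 30.10.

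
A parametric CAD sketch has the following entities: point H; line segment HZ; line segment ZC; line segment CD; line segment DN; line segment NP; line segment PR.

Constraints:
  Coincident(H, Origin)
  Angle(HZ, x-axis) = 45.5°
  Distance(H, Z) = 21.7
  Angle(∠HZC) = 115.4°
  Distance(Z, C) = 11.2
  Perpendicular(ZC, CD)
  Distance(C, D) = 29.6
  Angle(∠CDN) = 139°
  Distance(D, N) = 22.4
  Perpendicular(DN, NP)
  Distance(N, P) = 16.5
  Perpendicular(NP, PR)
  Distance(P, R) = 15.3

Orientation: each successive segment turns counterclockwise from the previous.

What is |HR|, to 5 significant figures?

5.6632

The perpendicularity gives NP at right angles to DN, so NP runs at -28.900°; with |NP| = 16.5, P = (-12.817, -11.762). NP is perpendicular to PR, so PR runs at 61.100°; with |PR| = 15.3, R = (-5.4226, 1.6331). Then |HR| = |R − H| = 5.6632.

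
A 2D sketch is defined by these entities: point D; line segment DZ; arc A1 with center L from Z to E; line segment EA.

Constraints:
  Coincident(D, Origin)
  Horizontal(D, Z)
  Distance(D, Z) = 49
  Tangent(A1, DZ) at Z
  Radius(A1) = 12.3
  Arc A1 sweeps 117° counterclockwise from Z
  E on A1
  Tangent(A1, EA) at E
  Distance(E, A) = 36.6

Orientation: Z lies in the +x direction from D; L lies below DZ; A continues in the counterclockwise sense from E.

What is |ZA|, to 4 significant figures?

50.81

D is at the origin; D and Z share the same y with |DZ| = 49.0 and Z on the +x side, so Z = (49.00, 0.000). A1 meets DZ tangentially, so LZ is at right angles to DZ, so L = Z + (0, -12.3) = (49.00, -12.30). On A1, Z sits at bearing 90° from L; a 117° counterclockwise sweep puts E at bearing 207°, so E = L + 12.3·(cos 207°, sin 207°) = (38.04, -17.88). Since A1 is tangent to EA there, LE ⟂ EA, so EA runs along (−sin 207°, cos 207°); with |EA| = 36.6, A = (54.66, -50.49). Then |ZA| = |A − Z| = 50.81.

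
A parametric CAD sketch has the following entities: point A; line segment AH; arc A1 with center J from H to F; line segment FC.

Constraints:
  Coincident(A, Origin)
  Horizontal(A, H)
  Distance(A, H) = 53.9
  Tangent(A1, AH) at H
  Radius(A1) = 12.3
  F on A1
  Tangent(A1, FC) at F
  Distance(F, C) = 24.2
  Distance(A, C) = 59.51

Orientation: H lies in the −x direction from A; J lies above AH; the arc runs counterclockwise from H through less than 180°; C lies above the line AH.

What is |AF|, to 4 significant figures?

44.14

A is at the origin; AH is horizontal with |AH| = 53.9 and H on the −x side, so H = (-53.90, 0.000). The tangent condition forces JH to be normal to AH, so J = H + (0, 12.3) = (-53.90, 12.30). Since JF ⟂ FC (tangency), |JC| = √(12.3² + 24.2²) = 27.15 regardless of where F sits on A1. So C lies on both circle(A, 59.51) and circle(J, 27.15); the above-AH intersection is C = (-45.66, 38.17). F is the foot of the tangent from C: F = (-41.76, 14.28).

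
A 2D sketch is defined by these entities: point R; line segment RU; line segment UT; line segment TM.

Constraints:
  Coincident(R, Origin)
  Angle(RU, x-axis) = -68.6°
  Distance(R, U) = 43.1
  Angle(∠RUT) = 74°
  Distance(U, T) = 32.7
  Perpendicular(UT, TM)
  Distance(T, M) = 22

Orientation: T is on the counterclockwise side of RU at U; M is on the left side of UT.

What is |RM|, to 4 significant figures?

28.48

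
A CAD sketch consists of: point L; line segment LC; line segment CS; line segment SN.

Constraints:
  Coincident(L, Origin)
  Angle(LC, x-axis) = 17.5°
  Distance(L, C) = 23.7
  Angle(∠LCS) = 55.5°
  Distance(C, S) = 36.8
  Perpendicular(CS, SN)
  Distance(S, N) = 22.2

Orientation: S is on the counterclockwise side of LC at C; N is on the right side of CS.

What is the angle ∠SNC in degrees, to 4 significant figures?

58.90°

∠LCS = 55.5°, so CS runs at 17.5° + (180° − 55.5°) = 142.0° from the x-axis; with |CS| = 36.8, S = C + 36.8·(cos 142.0°, sin 142.0°) = (-6.396, 29.78). CS is perpendicular to SN; with |SN| = 22.2 on the right of CS, N = S + 22.2·(0.6157, 0.7880) = (7.272, 47.28). Then cos ∠SNC = NS·NC / (|NS||NC|), giving 58.90°.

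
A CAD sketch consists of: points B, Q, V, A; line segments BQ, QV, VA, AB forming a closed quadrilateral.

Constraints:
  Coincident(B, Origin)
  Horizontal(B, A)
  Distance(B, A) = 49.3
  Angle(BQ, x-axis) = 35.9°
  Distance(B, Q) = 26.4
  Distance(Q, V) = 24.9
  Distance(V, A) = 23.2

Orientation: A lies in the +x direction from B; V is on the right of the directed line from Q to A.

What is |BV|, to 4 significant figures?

29.05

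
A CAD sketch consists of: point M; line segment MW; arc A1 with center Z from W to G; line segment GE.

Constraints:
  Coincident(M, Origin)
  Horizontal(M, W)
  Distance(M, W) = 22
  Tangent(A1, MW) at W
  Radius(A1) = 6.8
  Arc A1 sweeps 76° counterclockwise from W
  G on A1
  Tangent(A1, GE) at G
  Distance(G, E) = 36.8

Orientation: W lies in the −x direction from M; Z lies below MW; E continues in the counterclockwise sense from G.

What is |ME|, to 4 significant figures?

55.46

M is at the origin; M and W share the same y with |MW| = 22.0 and W on the −x side, so W = (-22.00, 0.000). Tangency of A1 to MW means the radius ZW is perpendicular to MW, so Z = W + (0, -6.8) = (-22.00, -6.800). On A1, W sits at bearing 90° from Z; a 76° counterclockwise sweep puts G at bearing 166°, so G = Z + 6.8·(cos 166°, sin 166°) = (-28.60, -5.155). Since A1 is tangent to GE there, ZG ⟂ GE, so GE runs along (−sin 166°, cos 166°); with |GE| = 36.8, E = (-37.50, -40.86). Then |ME| = |E − M| = 55.46.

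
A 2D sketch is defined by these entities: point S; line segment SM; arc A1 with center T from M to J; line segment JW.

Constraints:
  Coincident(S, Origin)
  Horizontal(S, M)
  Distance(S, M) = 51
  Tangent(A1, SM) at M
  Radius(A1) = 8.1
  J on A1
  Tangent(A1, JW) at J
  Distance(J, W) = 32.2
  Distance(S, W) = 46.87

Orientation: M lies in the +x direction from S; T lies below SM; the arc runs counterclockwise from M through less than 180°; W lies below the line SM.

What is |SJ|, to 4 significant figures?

43.79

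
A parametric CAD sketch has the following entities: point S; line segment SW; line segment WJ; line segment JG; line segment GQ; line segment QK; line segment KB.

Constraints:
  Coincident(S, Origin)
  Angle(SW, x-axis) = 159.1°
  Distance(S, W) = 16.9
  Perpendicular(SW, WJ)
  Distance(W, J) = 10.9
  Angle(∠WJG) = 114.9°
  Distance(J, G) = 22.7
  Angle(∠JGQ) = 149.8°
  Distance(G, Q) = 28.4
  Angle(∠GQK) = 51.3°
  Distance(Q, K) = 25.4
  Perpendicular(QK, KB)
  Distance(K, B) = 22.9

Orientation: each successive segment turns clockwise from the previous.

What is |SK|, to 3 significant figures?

14.3

S is at the origin; SW runs at 159.1° with length 16.9, so W = (-15.8, 6.03). SW is perpendicular to WJ, so WJ runs at 69.1°; with |WJ| = 10.9, J = (-11.9, 16.2). ∠WJG = 114.9° gives JG at 4.00° from the x-axis; with |JG| = 22.7, G = (10.7, 17.8). ∠JGQ = 149.8° gives GQ at -26.2° from the x-axis; with |GQ| = 28.4, Q = (36.2, 5.26). ∠GQK = 51.3° gives QK at -155° from the x-axis; with |QK| = 25.4, K = (13.2, -5.52). Then |SK| = |K − S| = 14.3.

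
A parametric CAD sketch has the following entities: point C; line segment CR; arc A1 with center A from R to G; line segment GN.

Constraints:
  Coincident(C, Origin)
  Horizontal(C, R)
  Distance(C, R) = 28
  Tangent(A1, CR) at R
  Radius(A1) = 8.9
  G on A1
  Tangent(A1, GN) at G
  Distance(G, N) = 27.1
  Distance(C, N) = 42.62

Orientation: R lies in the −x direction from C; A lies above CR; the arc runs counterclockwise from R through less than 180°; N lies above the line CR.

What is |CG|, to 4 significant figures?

21.47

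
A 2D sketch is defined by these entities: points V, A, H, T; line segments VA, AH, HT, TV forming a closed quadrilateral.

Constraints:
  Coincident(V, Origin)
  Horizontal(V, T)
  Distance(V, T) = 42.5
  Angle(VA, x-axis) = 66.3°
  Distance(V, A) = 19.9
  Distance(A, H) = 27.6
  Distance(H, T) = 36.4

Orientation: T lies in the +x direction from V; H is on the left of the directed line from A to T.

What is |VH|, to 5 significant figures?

45.863

V is at the origin; V and T share the same y with |VT| = 42.5 and T in +x, so T = (42.5, 0). VA runs at 66.3° with |VA| = 19.9, so A = (7.9988, 18.222). H is determined by |AH| = 27.6 and |HT| = 36.4 together: it lies at the intersection of circle(A, 27.6) and circle(T, 36.4). With |AT| = 39.018, the foot of the radical line on AT is 12.291 from A and the perpendicular offset is √(27.6² − 12.291²) = 24.712. Taking the left-of-AT solution: H = (30.408, 34.333).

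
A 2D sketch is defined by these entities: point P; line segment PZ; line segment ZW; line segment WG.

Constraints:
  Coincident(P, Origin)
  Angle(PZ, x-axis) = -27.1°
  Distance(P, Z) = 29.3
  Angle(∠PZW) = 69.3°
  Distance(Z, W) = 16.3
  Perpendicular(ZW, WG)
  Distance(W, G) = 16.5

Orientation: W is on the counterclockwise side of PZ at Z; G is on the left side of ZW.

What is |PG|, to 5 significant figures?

12.422

P is at the origin; PZ runs at -27.1° with length 29.3, so Z = 29.3·(cos -27.1°, sin -27.1°) = (26.083, -13.347). ∠PZW = 69.3°, so ZW runs at -27.1° + (180° − 69.3°) = 83.600° from the x-axis; with |ZW| = 16.3, W = Z + 16.3·(cos 83.600°, sin 83.600°) = (27.900, 2.8510). ZW ⟂ WG; with |WG| = 16.5 on the left of ZW, G = W + 16.5·(-0.99377, 0.11147) = (11.503, 4.6902). Then |PG| = |G − P| = 12.422.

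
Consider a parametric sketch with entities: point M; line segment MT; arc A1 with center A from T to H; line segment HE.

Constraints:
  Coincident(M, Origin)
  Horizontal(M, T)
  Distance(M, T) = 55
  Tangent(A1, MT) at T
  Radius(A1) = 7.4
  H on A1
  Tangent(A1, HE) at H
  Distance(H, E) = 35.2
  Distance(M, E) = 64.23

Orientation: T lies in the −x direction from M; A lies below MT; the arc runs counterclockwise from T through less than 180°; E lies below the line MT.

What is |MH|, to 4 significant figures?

62.66

M is at the origin; M and T share the same y with |MT| = 55.0 and T on the −x side, so T = (-55.00, 0.000). The tangent condition forces AT to be normal to MT, so A = T + (0, -7.4) = (-55.00, -7.400). Since AH ⟂ HE (tangency), |AE| = √(7.4² + 35.2²) = 35.97 regardless of where H sits on A1. So E lies on both circle(M, 64.23) and circle(A, 35.97); the below-MT intersection is E = (-48.00, -42.68). H is the foot of the tangent from E: H = (-61.81, -10.30).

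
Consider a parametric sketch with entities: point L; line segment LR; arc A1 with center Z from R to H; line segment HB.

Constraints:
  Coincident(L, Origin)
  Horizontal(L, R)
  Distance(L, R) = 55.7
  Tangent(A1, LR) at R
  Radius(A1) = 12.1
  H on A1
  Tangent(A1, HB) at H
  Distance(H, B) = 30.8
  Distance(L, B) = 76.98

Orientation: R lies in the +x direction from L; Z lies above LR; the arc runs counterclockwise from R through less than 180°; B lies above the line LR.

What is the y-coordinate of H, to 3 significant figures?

14.0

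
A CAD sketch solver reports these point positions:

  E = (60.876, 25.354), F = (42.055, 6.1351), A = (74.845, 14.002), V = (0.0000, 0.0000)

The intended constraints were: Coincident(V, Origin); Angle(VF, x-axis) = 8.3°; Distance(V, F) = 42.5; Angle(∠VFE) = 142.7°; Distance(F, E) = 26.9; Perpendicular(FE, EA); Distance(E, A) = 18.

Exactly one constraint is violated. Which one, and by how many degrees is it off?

Perpendicular(FE, EA) — off by 5.30°.

V = (0.00, 0.00) ✓; VF at 8.300° ✓; |VF| = 42.50 ✓; ∠VFE = 142.7° ✓; |FE| = 26.90 ✓; ∠(FE, EA) = 84.70° ✗; |EA| = 18.00 ✓.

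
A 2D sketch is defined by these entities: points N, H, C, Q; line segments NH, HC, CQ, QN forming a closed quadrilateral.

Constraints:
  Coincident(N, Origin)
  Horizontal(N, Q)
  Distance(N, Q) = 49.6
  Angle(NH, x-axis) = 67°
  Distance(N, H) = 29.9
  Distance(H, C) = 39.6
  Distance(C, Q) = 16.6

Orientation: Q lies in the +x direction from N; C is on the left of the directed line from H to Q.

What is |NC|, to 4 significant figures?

52.44

N is at the origin; NQ is horizontal with |NQ| = 49.6 and Q in +x, so Q = (49.6, 0). NH runs at 67.0° with |NH| = 29.9, so H = (11.68, 27.52). C is determined by |HC| = 39.6 and |CQ| = 16.6 together: it lies at the intersection of circle(H, 39.6) and circle(Q, 16.6). With |HQ| = 46.85, the foot of the radical line on HQ is 37.22 from H and the perpendicular offset is √(39.6² − 37.22²) = 13.52. Taking the left-of-HQ solution: C = (49.75, 16.60).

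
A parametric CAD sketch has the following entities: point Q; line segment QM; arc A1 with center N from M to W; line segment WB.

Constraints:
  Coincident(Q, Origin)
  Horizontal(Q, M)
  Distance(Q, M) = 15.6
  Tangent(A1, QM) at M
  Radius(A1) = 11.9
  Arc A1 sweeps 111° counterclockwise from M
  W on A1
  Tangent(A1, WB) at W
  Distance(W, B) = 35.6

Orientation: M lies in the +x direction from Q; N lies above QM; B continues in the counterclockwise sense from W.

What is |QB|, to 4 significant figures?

51.33

On A1, M sits at bearing -90° from N; a 111° counterclockwise sweep puts W at bearing 21°, so W = N + 11.9·(cos 21°, sin 21°) = (26.71, 16.16). The tangent condition forces NW to be normal to WB, so WB runs along (−sin 21°, cos 21°); with |WB| = 35.6, B = (13.95, 49.40). Then |QB| = |B − Q| = 51.33.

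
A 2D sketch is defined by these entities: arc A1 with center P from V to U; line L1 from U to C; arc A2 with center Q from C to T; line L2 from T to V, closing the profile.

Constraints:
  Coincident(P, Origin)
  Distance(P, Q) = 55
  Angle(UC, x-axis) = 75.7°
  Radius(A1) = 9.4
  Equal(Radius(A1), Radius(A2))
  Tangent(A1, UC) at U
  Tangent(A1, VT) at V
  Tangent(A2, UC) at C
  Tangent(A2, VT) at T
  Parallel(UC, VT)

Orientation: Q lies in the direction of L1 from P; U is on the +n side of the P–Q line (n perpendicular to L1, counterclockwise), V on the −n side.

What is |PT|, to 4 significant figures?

55.80

The slot axis is L1's direction at 75.7°, so u = (cos 75.7°, sin 75.7°) = (0.2470, 0.9690) and n = (−sin 75.7°, cos 75.7°) = (-0.9690, 0.2470). P is at the origin and Q lies 55.0 along u from P, so Q = 55.0·u = (13.58, 53.30). Tangency of A1 to both parallel lines with radius 9.4 puts U and V at P ± 9.4·n: U = (-9.109, 2.322), V = (9.109, -2.322). Equal radii place C and T the same way about Q: C = Q + 9.4·n = (4.476, 55.62), T = Q − 9.4·n = (22.69, 50.97). Then |PT| = |T − P| = 55.80.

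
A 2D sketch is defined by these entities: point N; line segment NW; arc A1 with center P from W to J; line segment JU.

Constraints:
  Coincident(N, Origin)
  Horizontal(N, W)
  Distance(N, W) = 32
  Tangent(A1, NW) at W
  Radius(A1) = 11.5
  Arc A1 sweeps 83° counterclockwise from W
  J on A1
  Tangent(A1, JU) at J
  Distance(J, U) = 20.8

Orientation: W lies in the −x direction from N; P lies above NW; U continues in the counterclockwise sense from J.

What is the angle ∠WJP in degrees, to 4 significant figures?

48.50°

N is at the origin; NW is horizontal with |NW| = 32.0 and W on the −x side, so W = (-32.00, 0.000). A1 meets NW tangentially, so PW is at right angles to NW, so P = W + (0, 11.5) = (-32.00, 11.50). On A1, W sits at bearing -90° from P; an 83° counterclockwise sweep puts J at bearing -7°, so J = P + 11.5·(cos -7°, sin -7°) = (-20.59, 10.10). Then cos ∠WJP = JW·JP / (|JW||JP|), giving 48.50°.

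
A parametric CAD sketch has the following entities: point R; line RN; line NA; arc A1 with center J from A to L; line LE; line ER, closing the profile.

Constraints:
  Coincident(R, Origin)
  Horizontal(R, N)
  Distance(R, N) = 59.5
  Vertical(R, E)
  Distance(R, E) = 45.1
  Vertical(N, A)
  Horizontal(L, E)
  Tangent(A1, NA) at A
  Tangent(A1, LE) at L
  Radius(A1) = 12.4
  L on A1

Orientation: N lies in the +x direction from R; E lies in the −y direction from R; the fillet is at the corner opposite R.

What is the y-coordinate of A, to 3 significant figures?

-32.7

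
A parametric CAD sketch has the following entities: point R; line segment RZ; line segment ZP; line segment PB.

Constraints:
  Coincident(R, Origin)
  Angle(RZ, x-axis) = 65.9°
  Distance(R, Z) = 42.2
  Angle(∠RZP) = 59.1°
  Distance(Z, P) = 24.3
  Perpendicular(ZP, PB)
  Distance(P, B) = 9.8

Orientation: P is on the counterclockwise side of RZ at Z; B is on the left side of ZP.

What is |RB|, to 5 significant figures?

26.541

∠RZP = 59.1°, so ZP runs at 65.9° + (180° − 59.1°) = 186.80° from the x-axis; with |ZP| = 24.3, P = Z + 24.3·(cos 186.80°, sin 186.80°) = (-6.8975, 35.644). The perpendicularity gives PB at right angles to ZP; with |PB| = 9.8 on the left of ZP, B = P + 9.8·(0.11840, -0.99297) = (-5.7372, 25.913). Then |RB| = |B − R| = 26.541.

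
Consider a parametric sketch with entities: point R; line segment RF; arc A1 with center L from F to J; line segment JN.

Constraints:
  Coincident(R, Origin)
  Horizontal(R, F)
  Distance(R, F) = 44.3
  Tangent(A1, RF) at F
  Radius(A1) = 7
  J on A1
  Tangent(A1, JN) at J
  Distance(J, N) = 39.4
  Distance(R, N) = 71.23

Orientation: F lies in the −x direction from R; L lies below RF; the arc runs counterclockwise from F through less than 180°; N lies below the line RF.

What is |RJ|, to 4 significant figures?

51.67

Checks: |LJ| = 7.000 ✓; ∠(LJ, JN) = 90.00° ✓; |JN| = 39.40 ✓; |RN| = 71.23 ✓.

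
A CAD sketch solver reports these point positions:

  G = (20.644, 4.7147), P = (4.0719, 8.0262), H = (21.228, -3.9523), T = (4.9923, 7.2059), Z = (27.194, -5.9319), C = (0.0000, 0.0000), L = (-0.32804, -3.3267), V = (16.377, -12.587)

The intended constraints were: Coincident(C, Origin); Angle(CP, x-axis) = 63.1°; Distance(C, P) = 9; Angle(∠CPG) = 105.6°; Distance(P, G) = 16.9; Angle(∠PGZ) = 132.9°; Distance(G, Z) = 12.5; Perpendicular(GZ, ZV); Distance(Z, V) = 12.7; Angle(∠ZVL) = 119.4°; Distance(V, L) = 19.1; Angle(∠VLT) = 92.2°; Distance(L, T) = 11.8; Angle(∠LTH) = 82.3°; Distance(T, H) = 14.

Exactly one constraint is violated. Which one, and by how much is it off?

Distance(T, H) = 14 — off by 5.70.

C = (0.00, 0.00) ✓; CP at 63.10° ✓; |CP| = 9.000 ✓; ∠CPG = 105.6° ✓; |PG| = 16.90 ✓; ∠PGZ = 132.9° ✓; |GZ| = 12.50 ✓; ∠(GZ, ZV) = 90.00° ✓; |ZV| = 12.70 ✓; ∠ZVL = 119.4° ✓; |VL| = 19.10 ✓; ∠VLT = 92.20° ✓; |LT| = 11.80 ✓; ∠LTH = 82.30° ✓; |TH| = 19.70 ✗.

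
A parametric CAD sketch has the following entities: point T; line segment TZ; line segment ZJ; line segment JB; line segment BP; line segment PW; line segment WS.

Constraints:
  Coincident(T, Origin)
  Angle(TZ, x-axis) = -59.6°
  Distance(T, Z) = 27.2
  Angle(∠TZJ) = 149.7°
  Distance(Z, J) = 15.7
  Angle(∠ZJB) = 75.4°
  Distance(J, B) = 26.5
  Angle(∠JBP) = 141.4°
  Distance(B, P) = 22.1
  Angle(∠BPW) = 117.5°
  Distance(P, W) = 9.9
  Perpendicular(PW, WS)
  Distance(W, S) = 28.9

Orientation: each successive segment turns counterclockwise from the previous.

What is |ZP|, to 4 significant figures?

39.84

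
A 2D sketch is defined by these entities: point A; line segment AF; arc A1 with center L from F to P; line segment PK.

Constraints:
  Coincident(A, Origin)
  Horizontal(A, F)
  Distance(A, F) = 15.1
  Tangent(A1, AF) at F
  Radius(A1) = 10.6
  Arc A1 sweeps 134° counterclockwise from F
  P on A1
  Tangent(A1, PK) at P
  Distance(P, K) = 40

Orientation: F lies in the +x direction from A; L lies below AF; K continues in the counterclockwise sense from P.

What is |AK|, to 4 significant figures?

58.55

A is at the origin; AF is horizontal with |AF| = 15.1 and F on the +x side, so F = (15.10, 0.000). Since A1 is tangent to AF there, LF ⟂ AF, so L = F + (0, -10.6) = (15.10, -10.60). On A1, F sits at bearing 90° from L; a 134° counterclockwise sweep puts P at bearing 224°, so P = L + 10.6·(cos 224°, sin 224°) = (7.475, -17.96). Since A1 is tangent to PK there, LP ⟂ PK, so PK runs along (−sin 224°, cos 224°); with |PK| = 40.0, K = (35.26, -46.74). Then |AK| = |K − A| = 58.55.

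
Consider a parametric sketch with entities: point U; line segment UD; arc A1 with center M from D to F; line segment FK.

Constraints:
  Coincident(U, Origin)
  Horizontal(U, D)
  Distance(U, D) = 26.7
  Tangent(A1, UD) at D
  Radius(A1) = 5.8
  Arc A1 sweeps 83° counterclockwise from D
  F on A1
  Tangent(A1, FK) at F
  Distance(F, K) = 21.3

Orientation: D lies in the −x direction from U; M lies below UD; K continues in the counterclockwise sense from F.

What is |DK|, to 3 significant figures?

27.5

U is at the origin; U and D share the same y with |UD| = 26.7 and D on the −x side, so D = (-26.7, 0.00). Tangency of A1 to UD means the radius MD is perpendicular to UD, so M = D + (0, -5.8) = (-26.7, -5.80). On A1, D sits at bearing 90° from M; an 83° counterclockwise sweep puts F at bearing 173°, so F = M + 5.8·(cos 173°, sin 173°) = (-32.5, -5.09). A1 meets FK tangentially, so MF is at right angles to FK, so FK runs along (−sin 173°, cos 173°); with |FK| = 21.3, K = (-35.1, -26.2). Then |DK| = |K − D| = 27.5.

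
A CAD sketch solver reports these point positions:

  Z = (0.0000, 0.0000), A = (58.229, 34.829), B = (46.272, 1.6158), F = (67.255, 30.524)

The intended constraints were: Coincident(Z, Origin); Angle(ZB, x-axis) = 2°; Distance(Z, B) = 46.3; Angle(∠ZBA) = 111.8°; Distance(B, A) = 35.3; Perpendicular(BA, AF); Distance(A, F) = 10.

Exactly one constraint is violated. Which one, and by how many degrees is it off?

Perpendicular(BA, AF) — off by 5.70°.

Z = (0.00, 0.00) ✓; ZB at 2.000° ✓; |ZB| = 46.30 ✓; ∠ZBA = 111.8° ✓; |BA| = 35.30 ✓; ∠(BA, AF) = 95.70° ✗; |AF| = 10.00 ✓.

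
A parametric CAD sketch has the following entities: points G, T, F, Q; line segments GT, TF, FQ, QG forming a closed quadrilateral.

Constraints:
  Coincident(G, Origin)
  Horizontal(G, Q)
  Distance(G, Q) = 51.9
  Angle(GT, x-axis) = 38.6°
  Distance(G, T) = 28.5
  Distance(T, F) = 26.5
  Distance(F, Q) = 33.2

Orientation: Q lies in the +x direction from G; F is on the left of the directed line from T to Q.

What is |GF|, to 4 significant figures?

54.94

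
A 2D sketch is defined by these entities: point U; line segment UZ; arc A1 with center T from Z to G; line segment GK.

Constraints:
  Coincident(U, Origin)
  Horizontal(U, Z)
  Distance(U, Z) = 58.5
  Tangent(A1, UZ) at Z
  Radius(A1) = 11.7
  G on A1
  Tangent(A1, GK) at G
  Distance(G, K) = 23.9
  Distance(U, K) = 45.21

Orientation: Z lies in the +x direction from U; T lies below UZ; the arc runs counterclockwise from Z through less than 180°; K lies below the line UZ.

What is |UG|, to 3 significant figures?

48.7

U is at the origin; U and Z share the same y with |UZ| = 58.5 and Z on the +x side, so Z = (58.5, 0.00). Since A1 is tangent to UZ there, TZ ⟂ UZ, so T = Z + (0, -11.7) = (58.5, -11.7). Since TG ⟂ GK (tangency), |TK| = √(11.7² + 23.9²) = 26.6 regardless of where G sits on A1. So K lies on both circle(U, 45.21) and circle(T, 26.6); the below-UZ intersection is K = (36.5, -26.7). G is the foot of the tangent from K: G = (48.3, -5.91).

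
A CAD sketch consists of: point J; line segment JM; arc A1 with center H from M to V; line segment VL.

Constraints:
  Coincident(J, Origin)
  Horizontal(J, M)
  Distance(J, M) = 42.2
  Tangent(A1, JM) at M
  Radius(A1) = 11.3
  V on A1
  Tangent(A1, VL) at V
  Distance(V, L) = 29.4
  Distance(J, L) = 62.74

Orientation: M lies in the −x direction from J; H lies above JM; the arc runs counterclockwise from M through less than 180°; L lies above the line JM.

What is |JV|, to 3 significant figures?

36.3

Checks: |HV| = 11.30 ✓; ∠(HV, VL) = 90.00° ✓; |VL| = 29.40 ✓; |JL| = 62.74 ✓.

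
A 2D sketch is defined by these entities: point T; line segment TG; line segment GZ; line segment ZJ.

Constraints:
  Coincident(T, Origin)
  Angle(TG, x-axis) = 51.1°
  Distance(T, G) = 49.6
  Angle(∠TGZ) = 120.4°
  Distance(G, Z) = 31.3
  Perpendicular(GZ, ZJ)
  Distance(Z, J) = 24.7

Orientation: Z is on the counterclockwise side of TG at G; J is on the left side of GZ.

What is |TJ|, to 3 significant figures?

59.2

T is at the origin; TG runs at 51.1° with length 49.6, so G = 49.6·(cos 51.1°, sin 51.1°) = (31.1, 38.6). ∠TGZ = 120.4°, so GZ runs at 51.1° + (180° − 120.4°) = 111° from the x-axis; with |GZ| = 31.3, Z = G + 31.3·(cos 111°, sin 111°) = (20.1, 67.9). GZ is perpendicular to ZJ; with |ZJ| = 24.7 on the left of GZ, J = Z + 24.7·(-0.935, -0.353) = (-3.02, 59.1). Then |TJ| = |J − T| = 59.2.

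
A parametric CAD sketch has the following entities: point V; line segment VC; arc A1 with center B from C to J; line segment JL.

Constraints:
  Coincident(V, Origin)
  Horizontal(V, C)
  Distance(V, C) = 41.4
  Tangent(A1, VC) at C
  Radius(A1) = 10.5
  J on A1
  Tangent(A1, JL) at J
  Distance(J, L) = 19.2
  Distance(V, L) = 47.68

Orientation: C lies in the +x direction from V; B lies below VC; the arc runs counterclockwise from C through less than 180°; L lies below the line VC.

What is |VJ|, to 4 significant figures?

33.78

V is at the origin; VC is horizontal with |VC| = 41.4 and C on the +x side, so C = (41.40, 0.000). The tangent condition forces BC to be normal to VC, so B = C + (0, -10.5) = (41.40, -10.50). Since BJ ⟂ JL (tangency), |BL| = √(10.5² + 19.2²) = 21.88 regardless of where J sits on A1. So L lies on both circle(V, 47.68) and circle(B, 21.88); the below-VC intersection is L = (35.68, -31.62). J is the foot of the tangent from L: J = (31.19, -12.96).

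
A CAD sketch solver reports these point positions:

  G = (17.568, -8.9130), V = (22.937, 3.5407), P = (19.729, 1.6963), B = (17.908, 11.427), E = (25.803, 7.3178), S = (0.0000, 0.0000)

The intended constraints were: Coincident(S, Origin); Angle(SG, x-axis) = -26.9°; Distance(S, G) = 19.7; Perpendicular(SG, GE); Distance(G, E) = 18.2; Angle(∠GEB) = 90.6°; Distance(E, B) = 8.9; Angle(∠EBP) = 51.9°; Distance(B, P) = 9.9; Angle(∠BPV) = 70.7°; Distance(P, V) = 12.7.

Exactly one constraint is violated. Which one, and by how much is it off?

Distance(P, V) = 12.7 — off by 9.00.

S = (0.00, 0.00) ✓; SG at -26.90° ✓; |SG| = 19.70 ✓; ∠(SG, GE) = 90.00° ✓; |GE| = 18.20 ✓; ∠GEB = 90.59° ✓; |EB| = 8.900 ✓; ∠EBP = 51.90° ✓; |BP| = 9.900 ✓; ∠BPV = 70.70° ✓; |PV| = 3.700 ✗.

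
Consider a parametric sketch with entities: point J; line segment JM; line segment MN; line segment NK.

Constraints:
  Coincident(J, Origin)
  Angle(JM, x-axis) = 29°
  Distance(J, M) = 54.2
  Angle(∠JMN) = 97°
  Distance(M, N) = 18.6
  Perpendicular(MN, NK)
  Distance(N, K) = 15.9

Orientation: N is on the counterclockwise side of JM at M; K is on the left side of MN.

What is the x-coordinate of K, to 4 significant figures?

25.69

J is at the origin; JM runs at 29.0° with length 54.2, so M = 54.2·(cos 29.0°, sin 29.0°) = (47.40, 26.28). ∠JMN = 97.0°, so MN runs at 29.0° + (180° − 97.0°) = 112.0° from the x-axis; with |MN| = 18.6, N = M + 18.6·(cos 112.0°, sin 112.0°) = (40.44, 43.52). The perpendicularity gives NK at right angles to MN; with |NK| = 15.9 on the left of MN, K = N + 15.9·(-0.9272, -0.3746) = (25.69, 37.57). So K.x = 25.69.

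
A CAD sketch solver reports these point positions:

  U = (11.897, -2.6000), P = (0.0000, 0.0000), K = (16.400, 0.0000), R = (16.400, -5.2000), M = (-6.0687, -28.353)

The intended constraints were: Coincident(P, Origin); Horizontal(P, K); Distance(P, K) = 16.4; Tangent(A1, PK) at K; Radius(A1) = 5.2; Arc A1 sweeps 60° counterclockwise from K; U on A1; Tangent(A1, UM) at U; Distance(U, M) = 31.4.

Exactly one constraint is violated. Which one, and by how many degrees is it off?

Tangent(A1, UM) at U — off by 4.90°.

P = (0.00, 0.00) ✓; P.y = 0.00, K.y = 0.00 ✓; |PK| = 16.40 ✓; ∠(RK, KP) = 90.00° ✓; |RK| = 5.200 ✓; bearing(R→U) − bearing(R→K) = 60.00° ✓; |RU| = 5.200 ✓; ∠(RU, UM) = 94.90° ✗; |UM| = 31.40 ✓.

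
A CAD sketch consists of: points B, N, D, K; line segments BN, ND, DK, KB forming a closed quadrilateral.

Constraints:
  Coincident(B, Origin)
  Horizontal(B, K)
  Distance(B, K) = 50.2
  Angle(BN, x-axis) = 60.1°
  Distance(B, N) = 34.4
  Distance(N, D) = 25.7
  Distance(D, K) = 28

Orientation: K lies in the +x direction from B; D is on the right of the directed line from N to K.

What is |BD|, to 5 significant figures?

23.083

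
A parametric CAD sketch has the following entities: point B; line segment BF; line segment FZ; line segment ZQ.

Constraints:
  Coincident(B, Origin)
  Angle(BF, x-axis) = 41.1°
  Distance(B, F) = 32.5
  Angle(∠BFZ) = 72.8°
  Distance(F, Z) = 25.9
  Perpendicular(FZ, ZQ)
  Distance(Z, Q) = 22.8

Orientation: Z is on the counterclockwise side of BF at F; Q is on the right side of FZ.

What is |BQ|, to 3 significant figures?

56.3

∠BFZ = 72.8°, so FZ runs at 41.1° + (180° − 72.8°) = 148° from the x-axis; with |FZ| = 25.9, Z = F + 25.9·(cos 148°, sin 148°) = (2.45, 35.0). FZ ⟂ ZQ; with |ZQ| = 22.8 on the right of FZ, Q = Z + 22.8·(0.525, 0.851) = (14.4, 54.4). Then |BQ| = |Q − B| = 56.3.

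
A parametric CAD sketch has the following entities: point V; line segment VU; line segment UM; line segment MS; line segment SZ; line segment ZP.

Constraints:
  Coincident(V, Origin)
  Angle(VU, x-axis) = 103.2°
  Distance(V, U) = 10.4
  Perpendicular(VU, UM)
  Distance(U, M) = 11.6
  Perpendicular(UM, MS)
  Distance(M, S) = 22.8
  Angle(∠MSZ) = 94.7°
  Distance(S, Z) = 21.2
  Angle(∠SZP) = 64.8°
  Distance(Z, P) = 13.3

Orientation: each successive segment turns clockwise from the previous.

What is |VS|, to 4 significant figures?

16.98

V is at the origin; VU runs at 103.2° with length 10.4, so U = (-2.375, 10.13). The perpendicularity gives UM at right angles to VU, so UM runs at 13.20°; with |UM| = 11.6, M = (8.919, 12.77). The perpendicularity gives MS at right angles to UM, so MS runs at -76.80°; with |MS| = 22.8, S = (14.13, -9.424). Then |VS| = |S − V| = 16.98.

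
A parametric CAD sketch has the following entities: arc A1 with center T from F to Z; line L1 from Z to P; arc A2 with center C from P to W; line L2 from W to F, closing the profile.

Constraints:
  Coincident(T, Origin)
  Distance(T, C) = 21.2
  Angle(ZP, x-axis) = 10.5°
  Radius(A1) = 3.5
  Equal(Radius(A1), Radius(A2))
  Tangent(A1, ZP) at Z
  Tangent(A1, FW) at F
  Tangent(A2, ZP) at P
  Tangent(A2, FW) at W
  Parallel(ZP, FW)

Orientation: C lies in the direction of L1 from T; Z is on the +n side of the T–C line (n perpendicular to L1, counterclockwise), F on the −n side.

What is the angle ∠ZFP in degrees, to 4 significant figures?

71.73°

The slot axis is L1's direction at 10.5°, so u = (cos 10.5°, sin 10.5°) = (0.9833, 0.1822) and n = (−sin 10.5°, cos 10.5°) = (-0.1822, 0.9833). T is at the origin and C lies 21.2 along u from T, so C = 21.2·u = (20.85, 3.863). Tangency of A1 to both parallel lines with radius 3.5 puts Z and F at T ± 3.5·n: Z = (-0.6378, 3.441), F = (0.6378, -3.441). Equal radii place P and W the same way about C: P = C + 3.5·n = (20.21, 7.305), W = C − 3.5·n = (21.48, 0.4220). Then cos ∠ZFP = FZ·FP / (|FZ||FP|), giving 71.73°.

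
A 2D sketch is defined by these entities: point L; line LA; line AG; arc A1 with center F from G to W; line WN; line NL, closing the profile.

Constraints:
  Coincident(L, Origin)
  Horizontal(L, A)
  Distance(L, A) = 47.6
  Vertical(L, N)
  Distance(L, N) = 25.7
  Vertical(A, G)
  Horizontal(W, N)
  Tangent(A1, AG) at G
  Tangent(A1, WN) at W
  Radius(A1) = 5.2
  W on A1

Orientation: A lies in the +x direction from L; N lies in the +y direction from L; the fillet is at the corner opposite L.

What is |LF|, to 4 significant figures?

47.10

L and N share the same x with |LN| = 25.7 and N on the +y side, so N = (0.000, 25.70). The virtual corner opposite L is at (47.60, 25.70). Since A1 is tangent to AG there, FG ⟂ AG and tangency of A1 to WN means the radius FW is perpendicular to WN, with radius 5.2, so the center F sits 5.2 in from both sides at F = (42.40, 20.50). Then |LF| = |F − L| = 47.10.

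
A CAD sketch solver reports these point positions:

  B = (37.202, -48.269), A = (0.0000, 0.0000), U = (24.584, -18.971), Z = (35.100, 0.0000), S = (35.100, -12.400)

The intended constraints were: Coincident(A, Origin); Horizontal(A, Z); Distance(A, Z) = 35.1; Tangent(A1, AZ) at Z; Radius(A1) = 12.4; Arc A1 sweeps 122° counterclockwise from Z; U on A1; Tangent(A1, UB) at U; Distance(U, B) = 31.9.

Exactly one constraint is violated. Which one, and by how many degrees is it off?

Tangent(A1, UB) at U — off by 8.70°.

A = (0.00, 0.00) ✓; A.y = 0.00, Z.y = 0.00 ✓; |AZ| = 35.10 ✓; ∠(SZ, ZA) = 90.00° ✓; |SZ| = 12.40 ✓; bearing(S→U) − bearing(S→Z) = 122.0° ✓; |SU| = 12.40 ✓; ∠(SU, UB) = 98.70° ✗; |UB| = 31.90 ✓.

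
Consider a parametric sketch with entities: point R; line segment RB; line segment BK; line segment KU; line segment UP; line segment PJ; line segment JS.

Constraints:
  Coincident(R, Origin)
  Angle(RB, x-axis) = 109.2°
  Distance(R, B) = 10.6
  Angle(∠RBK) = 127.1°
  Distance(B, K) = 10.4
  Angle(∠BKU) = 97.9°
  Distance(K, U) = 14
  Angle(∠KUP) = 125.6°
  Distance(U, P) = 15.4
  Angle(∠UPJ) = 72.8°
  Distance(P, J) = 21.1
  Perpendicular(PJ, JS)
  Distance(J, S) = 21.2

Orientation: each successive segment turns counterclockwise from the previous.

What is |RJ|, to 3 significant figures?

3.42

R is at the origin; RB runs at 109.2° with length 10.6, so B = (-3.49, 10.0). ∠RBK = 127.1° gives BK at 162° from the x-axis; with |BK| = 10.4, K = (-13.4, 13.2). ∠BKU = 97.9° gives KU at -116° from the x-axis; with |KU| = 14.0, U = (-19.5, 0.602). ∠KUP = 125.6° gives UP at -61.4° from the x-axis; with |UP| = 15.4, P = (-12.1, -12.9). ∠UPJ = 72.8° gives PJ at 45.8° from the x-axis; with |PJ| = 21.1, J = (2.61, 2.21). Then |RJ| = |J − R| = 3.42.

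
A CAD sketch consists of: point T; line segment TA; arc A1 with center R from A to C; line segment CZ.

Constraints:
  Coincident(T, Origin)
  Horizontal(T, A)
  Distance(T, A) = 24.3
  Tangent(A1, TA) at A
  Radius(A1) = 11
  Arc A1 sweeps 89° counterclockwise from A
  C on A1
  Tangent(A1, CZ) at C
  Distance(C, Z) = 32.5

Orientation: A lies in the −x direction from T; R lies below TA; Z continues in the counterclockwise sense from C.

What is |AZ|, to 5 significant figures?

44.821

T is at the origin; TA is horizontal with |TA| = 24.3 and A on the −x side, so A = (-24.300, 0.0000). A1 meets TA tangentially, so RA is at right angles to TA, so R = A + (0, -11) = (-24.300, -11.000). On A1, A sits at bearing 90° from R; an 89° counterclockwise sweep puts C at bearing 179°, so C = R + 11.0·(cos 179°, sin 179°) = (-35.298, -10.808). A1 meets CZ tangentially, so RC is at right angles to CZ, so CZ runs along (−sin 179°, cos 179°); with |CZ| = 32.5, Z = (-35.866, -43.303). Then |AZ| = |Z − A| = 44.821.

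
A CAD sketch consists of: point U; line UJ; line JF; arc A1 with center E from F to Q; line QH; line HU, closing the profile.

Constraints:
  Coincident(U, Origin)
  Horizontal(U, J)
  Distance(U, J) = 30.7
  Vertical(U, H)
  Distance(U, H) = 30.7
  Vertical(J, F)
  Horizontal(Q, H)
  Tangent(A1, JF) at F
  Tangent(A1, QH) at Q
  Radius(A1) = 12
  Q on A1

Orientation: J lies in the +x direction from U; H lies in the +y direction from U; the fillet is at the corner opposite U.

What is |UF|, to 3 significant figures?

35.9

U is at the origin; U and J share the same y with |UJ| = 30.7 and J on the +x side, so J = (30.7, 0.00). UH is vertical with |UH| = 30.7 and H on the +y side, so H = (0.00, 30.7). The virtual corner opposite U is at (30.7, 30.7). Since A1 is tangent to JF there, EF ⟂ JF and the tangent condition forces EQ to be normal to QH, with radius 12.0, so the center E sits 12.0 in from both sides at E = (18.7, 18.7). That places the tangent points at F = (30.7, 18.7) on JF and Q = (18.7, 30.7) on QH. Then |UF| = |F − U| = 35.9.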